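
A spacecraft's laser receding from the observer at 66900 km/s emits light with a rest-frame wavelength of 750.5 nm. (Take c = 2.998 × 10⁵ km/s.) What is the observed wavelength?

β = v/c = 66900/299800 = 0.2231.
Relativistic Doppler for wavelength: λ' = λ₀ · √((1 + β)/(1 − β)).
λ' = 750.5 × √(1.2231/0.7769) = 750.5 × 1.25479 ≈ 941.7 nm.

941.7 nm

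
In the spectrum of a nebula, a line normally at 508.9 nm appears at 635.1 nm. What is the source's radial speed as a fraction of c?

λ'/λ₀ = 1.2480 > 1 (redshift), so the source is receding.
λ'/λ₀ = √((1 + β)/(1 − β)) for a receding source ⇒ β = (r² − 1)/(r² + 1) with r = λ'/λ₀.
β = (1.5575 − 1)/(1.5575 + 1) ≈ 0.218.

0.218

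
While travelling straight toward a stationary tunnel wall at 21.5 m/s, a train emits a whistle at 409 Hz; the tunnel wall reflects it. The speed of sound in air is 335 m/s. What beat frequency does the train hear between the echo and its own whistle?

The tunnel wall receives the sound from a moving source: f₁ = f₀ · v/(v − v_e) = 409 × 335/313.5 ≈ 437.0 Hz.
On the return leg the train is a moving observer: f₂ = f₁ · (v + v_e)/v = 437.0 × 356.5/335 ≈ 465.1 Hz.
Beat against the emitted tone: |f₂ − f₀| = 2v_e·f₀/(v − v_e) = 2 × 21.5 × 409/313.5 ≈ 56.1 Hz.

56.1 Hz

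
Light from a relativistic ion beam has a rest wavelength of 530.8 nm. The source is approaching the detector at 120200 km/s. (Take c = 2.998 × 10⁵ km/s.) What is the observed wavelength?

347.1 nm

β = v/c = 120200/299800 = 0.4009.
Relativistic Doppler for wavelength: λ' = λ₀ · √((1 − β)/(1 + β)).
λ' = 530.8 × √(0.5991/1.4009) = 530.8 × 0.65393 ≈ 347.1 nm.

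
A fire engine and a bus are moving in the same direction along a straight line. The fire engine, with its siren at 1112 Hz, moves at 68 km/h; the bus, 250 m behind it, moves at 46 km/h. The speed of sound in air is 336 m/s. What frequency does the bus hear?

1093 Hz

68 km/h = 18.89 m/s; 46 km/h = 12.78 m/s.
The bus is behind, so the fire engine is moving away from it while the bus is moving toward the fire engine.
General Doppler shift: f' = f · (v + v_o)/(v + v_s).
f' = 1112 × (336 + 12.78)/(336 + 18.89) = 1112 × 348.78/354.89 ≈ 1093 Hz.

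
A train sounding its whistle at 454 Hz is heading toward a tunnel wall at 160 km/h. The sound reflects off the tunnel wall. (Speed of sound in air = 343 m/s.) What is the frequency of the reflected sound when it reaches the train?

589 Hz

160 km/h = 44.44 m/s.
The tunnel wall receives the sound from a moving source: f₁ = f₀ · v/(v − v_e) = 454 × 343/298.56 ≈ 522 Hz.
On the return leg the train is a moving observer: f₂ = f₁ · (v + v_e)/v = 522 × 387.44/343 ≈ 589 Hz.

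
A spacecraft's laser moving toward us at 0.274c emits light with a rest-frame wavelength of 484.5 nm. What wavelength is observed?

365.7 nm

Relativistic Doppler for wavelength: λ' = λ₀ · √((1 − β)/(1 + β)).
λ' = 484.5 × √(0.7260/1.2740) = 484.5 × 0.75489 ≈ 365.7 nm.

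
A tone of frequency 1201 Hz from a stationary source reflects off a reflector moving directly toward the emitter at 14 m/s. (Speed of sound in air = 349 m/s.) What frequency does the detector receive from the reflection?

At the reflector (a moving observer), f₁ = f₀ · (v + u)/v = 1201 × 363/349 ≈ 1249 Hz.
On reflection it acts as a source moving toward the stationary detector: f₂ = f₁ · v/(v − u) = 1249 × 349/335 ≈ 1301 Hz.
Equivalently f₂ = f₀ · (v + u)/(v − u).

1301 Hz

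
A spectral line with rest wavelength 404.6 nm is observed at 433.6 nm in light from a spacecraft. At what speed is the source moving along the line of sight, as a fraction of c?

0.069c

λ'/λ₀ = 1.0717 > 1 (redshift), so the source is receding.
λ'/λ₀ = √((1 + β)/(1 − β)) for a receding source ⇒ β = (r² − 1)/(r² + 1) with r = λ'/λ₀.
β = (1.1485 − 1)/(1.1485 + 1) ≈ 0.069.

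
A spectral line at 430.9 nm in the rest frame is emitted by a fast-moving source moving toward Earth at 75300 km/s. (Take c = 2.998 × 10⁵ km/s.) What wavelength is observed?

333.4 nm

β = v/c = 75300/299800 = 0.2512.
Relativistic Doppler for wavelength: λ' = λ₀ · √((1 − β)/(1 + β)).
λ' = 430.9 × √(0.7488/1.2512) = 430.9 × 0.77363 ≈ 333.4 nm.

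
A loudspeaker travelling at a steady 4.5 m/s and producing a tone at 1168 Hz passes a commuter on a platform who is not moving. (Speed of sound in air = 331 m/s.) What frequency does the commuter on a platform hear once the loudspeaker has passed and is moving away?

1152 Hz

Receding: f₂ = f · v/(v + v_s) = 1168 × 331/335.5 ≈ 1152 Hz.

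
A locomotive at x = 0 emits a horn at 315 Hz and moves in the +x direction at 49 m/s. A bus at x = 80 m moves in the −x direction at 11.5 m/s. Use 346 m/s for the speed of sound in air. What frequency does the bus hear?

379 Hz

The observer lies on the +x side, so the source is heading toward the observer and the observer is heading toward the source.
With source approaching and observer approaching, f' = f · (v + v_o)/(v − v_s).
f' = 315 × (346 + 11.5)/(346 − 49) = 315 × 357.5/297 ≈ 379 Hz.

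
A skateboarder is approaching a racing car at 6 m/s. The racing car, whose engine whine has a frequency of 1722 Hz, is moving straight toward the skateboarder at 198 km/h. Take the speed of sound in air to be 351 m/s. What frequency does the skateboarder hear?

198 km/h = 55 m/s.
General Doppler shift: f' = f · (v + v_o)/(v − v_s).
f' = 1722 × (351 + 6)/(351 − 55) = 1722 × 357/296 ≈ 2077 Hz.

2077 Hz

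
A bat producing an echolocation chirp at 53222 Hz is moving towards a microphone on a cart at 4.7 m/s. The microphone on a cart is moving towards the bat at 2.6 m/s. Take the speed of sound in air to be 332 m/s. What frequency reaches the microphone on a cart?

General Doppler shift: f' = f · (v + v_o)/(v − v_s).
f' = 53222 × (332 + 2.6)/(332 − 4.7) = 53222 × 334.6/327.3 ≈ 54409 Hz.

54409 Hz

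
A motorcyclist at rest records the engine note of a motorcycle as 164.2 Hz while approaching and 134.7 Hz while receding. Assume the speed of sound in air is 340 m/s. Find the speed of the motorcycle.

f₁/f₂ = (v + v_s)/(v − v_s), so v_s = v · (f₁ − f₂)/(f₁ + f₂).
v_s = 340 × (164.2 − 134.7)/(164.2 + 134.7) = 340 × 29.5/298.9 ≈ 34 m/s.

34 m/s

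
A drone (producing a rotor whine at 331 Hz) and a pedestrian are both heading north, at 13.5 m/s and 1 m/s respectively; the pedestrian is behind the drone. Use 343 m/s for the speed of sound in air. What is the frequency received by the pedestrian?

The pedestrian is behind, so the drone is moving away from it while the pedestrian is moving toward the drone.
Both move, so f' = f · (v + v_o)/(v + v_s).
f' = 331 × (343 + 1)/(343 + 13.5) = 331 × 344/356.5 ≈ 319 Hz.

319 Hz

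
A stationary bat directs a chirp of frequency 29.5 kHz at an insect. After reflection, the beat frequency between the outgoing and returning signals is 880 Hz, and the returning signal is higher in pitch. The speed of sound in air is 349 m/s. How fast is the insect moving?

5.1 m/s

Double Doppler shift off a moving reflector: f₂ = f₀ · (v + u)/(v − u) (u > 0 toward emitter).
Returning signal is higher, so f₂ = f₀ + Δf = 29500 + 880 = 30380 Hz.
Rearranging, u = v · (f₂ − f₀)/(f₂ + f₀) = 349 × 880/59880 ≈ 5.1 m/s.
So the insect is moving at 5.1 m/s toward the emitter.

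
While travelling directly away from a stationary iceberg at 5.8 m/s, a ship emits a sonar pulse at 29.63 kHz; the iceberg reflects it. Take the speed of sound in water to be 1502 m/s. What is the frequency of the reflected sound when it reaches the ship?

The iceberg receives the sound from a moving source: f₁ = f₀ · v/(v + v_e) = 29.63 × 1502/1507.8 ≈ 29.5 kHz.
On the return leg the ship is a moving observer: f₂ = f₁ · (v − v_e)/v = 29.5 × 1496.2/1502 ≈ 29.4 kHz.
Equivalently f₂ = f₀ · (v − v_e)/(v + v_e).

29.4 kHz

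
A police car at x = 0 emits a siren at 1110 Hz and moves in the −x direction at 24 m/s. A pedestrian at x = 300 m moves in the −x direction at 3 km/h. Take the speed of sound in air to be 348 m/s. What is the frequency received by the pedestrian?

3 km/h = 0.8333 m/s.
The observer lies on the +x side, so the source is heading away from the observer and the observer is heading toward the source.
Both move, so f' = f · (v + v_o)/(v + v_s).
f' = 1110 × (348 + 0.8333)/(348 + 24) = 1110 × 348.83/372 ≈ 1041 Hz.

1041 Hz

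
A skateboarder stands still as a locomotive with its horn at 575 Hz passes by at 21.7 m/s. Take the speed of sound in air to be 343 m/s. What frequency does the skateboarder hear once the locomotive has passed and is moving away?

541 Hz

Receding: f₂ = f · v/(v + v_s) = 575 × 343/364.7 ≈ 541 Hz.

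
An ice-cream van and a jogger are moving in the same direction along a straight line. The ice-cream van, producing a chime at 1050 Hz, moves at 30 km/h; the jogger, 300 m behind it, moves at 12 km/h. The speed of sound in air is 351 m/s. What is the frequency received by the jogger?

30 km/h = 8.333 m/s; 12 km/h = 3.333 m/s.
The jogger is behind, so the ice-cream van is moving away from it while the jogger is moving toward the ice-cream van.
Both move, so f' = f · (v + v_o)/(v + v_s).
f' = 1050 × (351 + 3.333)/(351 + 8.333) = 1050 × 354.33/359.33 ≈ 1035 Hz.

1035 Hz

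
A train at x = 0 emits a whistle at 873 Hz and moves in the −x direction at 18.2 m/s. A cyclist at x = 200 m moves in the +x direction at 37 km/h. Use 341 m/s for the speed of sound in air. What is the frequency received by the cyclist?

804 Hz

37 km/h = 10.28 m/s.
The observer lies on the +x side, so the source is heading away from the observer and the observer is heading away from the source.
General Doppler shift: f' = f · (v − v_o)/(v + v_s).
f' = 873 × (341 − 10.28)/(341 + 18.2) = 873 × 330.72/359.2 ≈ 804 Hz.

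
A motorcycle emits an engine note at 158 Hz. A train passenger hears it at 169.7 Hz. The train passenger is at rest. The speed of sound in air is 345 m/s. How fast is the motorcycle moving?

23.8 m/s

f' > f, so the motorcycle is approaching.
f' = f · v/(v − v_s) ⇒ v_s = v · |1 − f/f'|.
v_s = 345 × |1 − 158/169.7| = 345 × 0.06895 ≈ 23.8 m/s.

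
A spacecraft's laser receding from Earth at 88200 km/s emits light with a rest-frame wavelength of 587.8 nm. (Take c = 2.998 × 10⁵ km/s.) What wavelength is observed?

β = v/c = 88200/299800 = 0.2942.
Relativistic Doppler for wavelength: λ' = λ₀ · √((1 + β)/(1 − β)).
λ' = 587.8 × √(1.2942/0.7058) = 587.8 × 1.35412 ≈ 796.0 nm.

796.0 nm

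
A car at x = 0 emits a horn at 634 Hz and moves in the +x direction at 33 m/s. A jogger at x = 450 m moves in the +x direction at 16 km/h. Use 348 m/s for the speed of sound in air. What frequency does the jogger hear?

691 Hz

16 km/h = 4.444 m/s.
The observer lies on the +x side, so the source is heading toward the observer and the observer is heading away from the source.
With source approaching and observer receding, f' = f · (v − v_o)/(v − v_s).
f' = 634 × (348 − 4.444)/(348 − 33) = 634 × 343.56/315 ≈ 691 Hz.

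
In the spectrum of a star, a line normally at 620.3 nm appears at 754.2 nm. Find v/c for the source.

0.193

λ'/λ₀ = 1.2159 > 1 (redshift), so the source is receding.
λ'/λ₀ = √((1 + β)/(1 − β)) for a receding source ⇒ β = (r² − 1)/(r² + 1) with r = λ'/λ₀.
β = (1.4783 − 1)/(1.4783 + 1) ≈ 0.193.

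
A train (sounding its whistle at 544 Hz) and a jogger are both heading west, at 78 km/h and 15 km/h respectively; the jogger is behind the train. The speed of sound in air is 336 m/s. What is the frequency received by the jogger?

517 Hz

78 km/h = 21.67 m/s; 15 km/h = 4.167 m/s.
The jogger is behind, so the train is moving away from it while the jogger is moving toward the train.
General Doppler shift: f' = f · (v + v_o)/(v + v_s).
f' = 544 × (336 + 4.167)/(336 + 21.67) = 544 × 340.17/357.67 ≈ 517 Hz.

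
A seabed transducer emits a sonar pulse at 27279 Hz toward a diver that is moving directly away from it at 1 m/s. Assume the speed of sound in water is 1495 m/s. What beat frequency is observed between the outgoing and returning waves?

36.5 Hz

The diver first receives the wave as a moving observer: f₁ = f₀ · (v − u)/v = 27279 × (1495 − 1)/1495 ≈ 27260.8 Hz.
The reflection then acts as a moving source: f₂ = f₁ · v/(v + u) ≈ 27242.5 Hz.
Beat frequency: |f₂ − f₀| = 2u·f₀/(v + u) = 2 × 1 × 27279/1496 ≈ 36.5 Hz.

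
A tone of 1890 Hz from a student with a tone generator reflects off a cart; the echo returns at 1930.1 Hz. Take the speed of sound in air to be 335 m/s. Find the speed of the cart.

3.5 m/s

Double Doppler shift off a moving reflector: f₂ = f₀ · (v + u)/(v − u) (u > 0 toward emitter).
Rearranging, u = v · (f₂ − f₀)/(f₂ + f₀) = 335 × 40.1/3820.1 ≈ 3.5 m/s.
So the cart is moving at 3.5 m/s toward the emitter.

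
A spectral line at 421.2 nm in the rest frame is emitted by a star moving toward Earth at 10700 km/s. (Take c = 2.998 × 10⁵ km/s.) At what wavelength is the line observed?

β = v/c = 10700/299800 = 0.0357.
Relativistic Doppler for wavelength: λ' = λ₀ · √((1 − β)/(1 + β)).
λ' = 421.2 × √(0.9643/1.0357) = 421.2 × 0.96492 ≈ 406.4 nm.

406.4 nm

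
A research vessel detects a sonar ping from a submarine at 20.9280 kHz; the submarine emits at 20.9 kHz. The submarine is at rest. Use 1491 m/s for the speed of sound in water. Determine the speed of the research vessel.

f' > f, so the research vessel is approaching.
f' = f · (v + v_o)/v ⇒ v_o = v · |f'/f − 1|.
v_o = 1491 × |20.9280/20.9 − 1| = 1491 × 0.00134 ≈ 2.00 m/s.

2.00 m/s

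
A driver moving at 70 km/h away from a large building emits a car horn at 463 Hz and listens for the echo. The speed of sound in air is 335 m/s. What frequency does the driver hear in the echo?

412 Hz

70 km/h = 19.44 m/s.
The large building receives the sound from a moving source: f₁ = f₀ · v/(v + v_e) = 463 × 335/354.44 ≈ 438 Hz.
On the return leg the driver is a moving observer: f₂ = f₁ · (v − v_e)/v = 438 × 315.56/335 ≈ 412 Hz.
Equivalently f₂ = f₀ · (v − v_e)/(v + v_e).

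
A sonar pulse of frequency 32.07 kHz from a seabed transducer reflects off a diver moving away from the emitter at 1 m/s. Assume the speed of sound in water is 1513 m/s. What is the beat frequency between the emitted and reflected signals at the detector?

42.4 Hz

At the diver (a moving observer), f₁ = f₀ · (v − u)/v = 32.07 × 1512/1513 ≈ 32.0488 kHz.
On reflection it acts as a source moving away from the stationary detector: f₂ = f₁ · v/(v + u) = 32.0488 × 1513/1514 ≈ 32.0276 kHz.
Beat frequency (with f₀ = 32070 Hz): |f₂ − f₀| = 2u·f₀/(v + u) = 2 × 1 × 32070/1514 ≈ 42.4 Hz.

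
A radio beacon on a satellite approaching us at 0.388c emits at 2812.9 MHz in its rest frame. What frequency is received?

4236.2 MHz

Relativistic Doppler for frequency: f' = f₀ · √((1 + β)/(1 − β)).
f' = 2812.9 × √(1.3880/0.6120) = 2812.9 × 1.50598 ≈ 4236.2 MHz.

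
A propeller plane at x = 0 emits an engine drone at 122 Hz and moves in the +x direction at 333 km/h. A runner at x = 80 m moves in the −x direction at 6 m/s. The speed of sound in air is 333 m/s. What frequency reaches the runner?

333 km/h = 92.5 m/s.
The observer lies on the +x side, so the source is heading toward the observer and the observer is heading toward the source.
Both move, so f' = f · (v + v_o)/(v − v_s).
f' = 122 × (333 + 6)/(333 − 92.5) = 122 × 339/240.5 ≈ 172 Hz.

172 Hz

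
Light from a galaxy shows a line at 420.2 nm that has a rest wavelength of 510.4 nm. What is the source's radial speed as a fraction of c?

0.192c

λ'/λ₀ = 0.8233 < 1 (blueshift), so the source is approaching.
λ'/λ₀ = √((1 − β)/(1 + β)) for an approaching source ⇒ β = (1 − r²)/(1 + r²) with r = λ'/λ₀.
β = (1 − 0.6778)/(1 + 0.6778) ≈ 0.192.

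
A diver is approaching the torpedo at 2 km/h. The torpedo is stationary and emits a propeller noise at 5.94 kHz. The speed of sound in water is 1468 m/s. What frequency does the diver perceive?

5.94 kHz

2 km/h = 0.5556 m/s.
Moving observer, stationary source: f' = f · (v + v_o)/v.
f' = 5.94 × (1468 + 0.5556)/1468 = 5.94 × 1468.6/1468 ≈ 5.94 kHz.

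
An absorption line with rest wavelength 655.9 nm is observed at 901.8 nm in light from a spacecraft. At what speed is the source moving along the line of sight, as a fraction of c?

0.308

λ'/λ₀ = 1.3749 > 1 (redshift), so the source is receding.
λ'/λ₀ = √((1 + β)/(1 − β)) for a receding source ⇒ β = (r² − 1)/(r² + 1) with r = λ'/λ₀.
β = (1.8904 − 1)/(1.8904 + 1) ≈ 0.308.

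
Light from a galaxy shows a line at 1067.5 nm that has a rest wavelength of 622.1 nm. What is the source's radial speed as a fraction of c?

0.493

λ'/λ₀ = 1.7160 > 1 (redshift), so the source is receding.
λ'/λ₀ = √((1 + β)/(1 − β)) for a receding source ⇒ β = (r² − 1)/(r² + 1) with r = λ'/λ₀.
β = (2.9445 − 1)/(2.9445 + 1) ≈ 0.493.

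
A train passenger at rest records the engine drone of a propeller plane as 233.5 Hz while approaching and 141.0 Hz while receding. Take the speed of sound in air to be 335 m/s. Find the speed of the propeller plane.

f₁/f₂ = (v + v_s)/(v − v_s), so v_s = v · (f₁ − f₂)/(f₁ + f₂).
v_s = 335 × (233.5 − 141.0)/(233.5 + 141.0) = 335 × 92.5/374.5 ≈ 83 m/s.

83 m/s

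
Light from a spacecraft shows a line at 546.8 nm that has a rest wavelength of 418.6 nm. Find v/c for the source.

0.261c

λ'/λ₀ = 1.3063 > 1 (redshift), so the source is receding.
λ'/λ₀ = √((1 + β)/(1 − β)) for a receding source ⇒ β = (r² − 1)/(r² + 1) with r = λ'/λ₀.
β = (1.7063 − 1)/(1.7063 + 1) ≈ 0.261.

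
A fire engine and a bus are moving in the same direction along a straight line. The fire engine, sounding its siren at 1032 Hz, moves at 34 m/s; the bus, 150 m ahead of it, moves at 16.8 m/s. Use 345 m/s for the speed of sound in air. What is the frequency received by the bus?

The bus is ahead, so the fire engine is moving toward it while the bus is moving away from the fire engine.
General Doppler shift: f' = f · (v − v_o)/(v − v_s).
f' = 1032 × (345 − 16.8)/(345 − 34) = 1032 × 328.2/311 ≈ 1089 Hz.

1089 Hz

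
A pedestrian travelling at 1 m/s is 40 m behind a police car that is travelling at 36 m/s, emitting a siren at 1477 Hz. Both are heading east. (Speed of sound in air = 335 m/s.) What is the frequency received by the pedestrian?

1338 Hz

The pedestrian is behind, so the police car is moving away from it while the pedestrian is moving toward the police car.
With source receding and observer approaching, f' = f · (v + v_o)/(v + v_s).
f' = 1477 × (335 + 1)/(335 + 36) = 1477 × 336/371 ≈ 1338 Hz.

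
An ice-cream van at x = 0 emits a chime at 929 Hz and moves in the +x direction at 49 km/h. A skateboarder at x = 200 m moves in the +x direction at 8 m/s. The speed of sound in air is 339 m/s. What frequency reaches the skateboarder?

945 Hz

49 km/h = 13.61 m/s.
The observer lies on the +x side, so the source is heading toward the observer and the observer is heading away from the source.
Both move, so f' = f · (v − v_o)/(v − v_s).
f' = 929 × (339 − 8)/(339 − 13.61) = 929 × 331/325.39 ≈ 945 Hz.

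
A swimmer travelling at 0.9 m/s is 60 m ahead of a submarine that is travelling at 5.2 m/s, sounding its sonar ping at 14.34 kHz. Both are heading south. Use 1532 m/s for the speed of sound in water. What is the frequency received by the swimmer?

14.38 kHz

The swimmer is ahead, so the submarine is moving toward it while the swimmer is moving away from the submarine.
With source approaching and observer receding, f' = f · (v − v_o)/(v − v_s).
f' = 14.34 × (1532 − 0.9)/(1532 − 5.2) = 14.34 × 1531.1/1526.8 ≈ 14.38 kHz.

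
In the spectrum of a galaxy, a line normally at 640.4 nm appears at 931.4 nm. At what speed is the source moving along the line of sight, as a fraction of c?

0.358

λ'/λ₀ = 1.4544 > 1 (redshift), so the source is receding.
λ'/λ₀ = √((1 + β)/(1 − β)) for a receding source ⇒ β = (r² − 1)/(r² + 1) with r = λ'/λ₀.
β = (2.1153 − 1)/(2.1153 + 1) ≈ 0.358.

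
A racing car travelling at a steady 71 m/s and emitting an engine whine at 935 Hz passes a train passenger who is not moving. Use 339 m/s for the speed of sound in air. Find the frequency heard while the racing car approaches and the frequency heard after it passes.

Approaching: f₁ = f · v/(v − v_s) = 935 × 339/268 ≈ 1183 Hz.
Receding: f₂ = f · v/(v + v_s) = 935 × 339/410 ≈ 773 Hz.

1183 Hz approaching; 773 Hz receding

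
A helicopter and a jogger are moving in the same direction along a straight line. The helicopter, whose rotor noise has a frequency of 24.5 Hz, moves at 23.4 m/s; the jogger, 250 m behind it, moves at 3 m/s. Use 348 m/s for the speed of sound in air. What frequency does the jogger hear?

23.2 Hz

The jogger is behind, so the helicopter is moving away from it while the jogger is moving toward the helicopter.
With source receding and observer approaching, f' = f · (v + v_o)/(v + v_s).
f' = 24.5 × (348 + 3)/(348 + 23.4) = 24.5 × 351/371.4 ≈ 23.2 Hz.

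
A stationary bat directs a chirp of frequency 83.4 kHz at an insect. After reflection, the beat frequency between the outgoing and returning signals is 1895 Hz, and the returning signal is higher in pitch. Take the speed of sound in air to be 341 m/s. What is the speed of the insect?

3.8 m/s

Double Doppler shift off a moving reflector: f₂ = f₀ · (v + u)/(v − u) (u > 0 toward emitter).
Returning signal is higher, so f₂ = f₀ + Δf = 83400 + 1895 = 85295 Hz.
Rearranging, u = v · (f₂ − f₀)/(f₂ + f₀) = 341 × 1895/168695 ≈ 3.8 m/s.
So the insect is moving at 3.8 m/s toward the emitter.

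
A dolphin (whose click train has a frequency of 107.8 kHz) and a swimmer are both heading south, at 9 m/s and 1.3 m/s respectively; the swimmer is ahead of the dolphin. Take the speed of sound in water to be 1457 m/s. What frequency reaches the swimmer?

The swimmer is ahead, so the dolphin is moving toward it while the swimmer is moving away from the dolphin.
With source approaching and observer receding, f' = f · (v − v_o)/(v − v_s).
f' = 107.8 × (1457 − 1.3)/(1457 − 9) = 107.8 × 1455.7/1448 ≈ 108.4 kHz.

108.4 kHz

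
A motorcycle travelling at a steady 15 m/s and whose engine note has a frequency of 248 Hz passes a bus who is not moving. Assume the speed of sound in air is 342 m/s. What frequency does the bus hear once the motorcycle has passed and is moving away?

238 Hz

Receding: f₂ = f · v/(v + v_s) = 248 × 342/357 ≈ 238 Hz.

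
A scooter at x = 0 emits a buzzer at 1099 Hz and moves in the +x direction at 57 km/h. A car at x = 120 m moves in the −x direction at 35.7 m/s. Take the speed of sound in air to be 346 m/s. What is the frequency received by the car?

1271 Hz

57 km/h = 15.83 m/s.
The observer lies on the +x side, so the source is heading toward the observer and the observer is heading toward the source.
General Doppler shift: f' = f · (v + v_o)/(v − v_s).
f' = 1099 × (346 + 35.7)/(346 − 15.83) = 1099 × 381.7/330.17 ≈ 1271 Hz.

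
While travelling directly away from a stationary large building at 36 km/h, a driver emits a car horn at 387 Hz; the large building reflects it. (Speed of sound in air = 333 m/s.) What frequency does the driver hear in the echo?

364 Hz

36 km/h = 10 m/s.
The large building receives the sound from a moving source: f₁ = f₀ · v/(v + v_e) = 387 × 333/343 ≈ 376 Hz.
On the return leg the driver is a moving observer: f₂ = f₁ · (v − v_e)/v = 376 × 323/333 ≈ 364 Hz.
Equivalently f₂ = f₀ · (v − v_e)/(v + v_e).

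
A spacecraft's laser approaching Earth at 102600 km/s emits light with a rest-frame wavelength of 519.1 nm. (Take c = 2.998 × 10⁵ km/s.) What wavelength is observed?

β = v/c = 102600/299800 = 0.3422.
Relativistic Doppler for wavelength: λ' = λ₀ · √((1 − β)/(1 + β)).
λ' = 519.1 × √(0.6578/1.3422) = 519.1 × 0.70004 ≈ 363.4 nm.

363.4 nm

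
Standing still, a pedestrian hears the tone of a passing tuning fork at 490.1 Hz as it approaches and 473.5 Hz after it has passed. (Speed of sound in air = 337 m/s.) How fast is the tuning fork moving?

f₁/f₂ = (v + v_s)/(v − v_s), so v_s = v · (f₁ − f₂)/(f₁ + f₂).
v_s = 337 × (490.1 − 473.5)/(490.1 + 473.5) = 337 × 16.6/963.6 ≈ 5.8 m/s.

5.8 m/s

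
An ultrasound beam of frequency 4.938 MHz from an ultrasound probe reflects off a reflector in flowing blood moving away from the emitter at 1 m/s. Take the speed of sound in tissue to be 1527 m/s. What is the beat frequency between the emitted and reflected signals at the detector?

At the reflector in flowing blood (a moving observer), f₁ = f₀ · (v − u)/v = 4.938 × 1526/1527 ≈ 4.93477 MHz.
On reflection it acts as a source moving away from the stationary detector: f₂ = f₁ · v/(v + u) = 4.93477 × 1527/1528 ≈ 4.93154 MHz.
Equivalently f₂ = f₀ · (v − u)/(v + u).
Beat frequency (with f₀ = 4938000 Hz): |f₂ − f₀| = 2u·f₀/(v + u) = 2 × 1 × 4938000/1528 ≈ 6463 Hz.

6463 Hz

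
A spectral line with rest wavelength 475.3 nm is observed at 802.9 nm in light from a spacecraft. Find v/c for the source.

λ'/λ₀ = 1.6892 > 1 (redshift), so the source is receding.
λ'/λ₀ = √((1 + β)/(1 − β)) for a receding source ⇒ β = (r² − 1)/(r² + 1) with r = λ'/λ₀.
β = (2.8536 − 1)/(2.8536 + 1) ≈ 0.481.

0.481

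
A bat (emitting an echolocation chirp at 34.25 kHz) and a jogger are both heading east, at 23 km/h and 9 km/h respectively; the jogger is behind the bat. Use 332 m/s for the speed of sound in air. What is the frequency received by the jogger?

23 km/h = 6.389 m/s; 9 km/h = 2.5 m/s.
The jogger is behind, so the bat is moving away from it while the jogger is moving toward the bat.
General Doppler shift: f' = f · (v + v_o)/(v + v_s).
f' = 34.25 × (332 + 2.5)/(332 + 6.389) = 34.25 × 334.5/338.39 ≈ 33.9 kHz.

33.9 kHz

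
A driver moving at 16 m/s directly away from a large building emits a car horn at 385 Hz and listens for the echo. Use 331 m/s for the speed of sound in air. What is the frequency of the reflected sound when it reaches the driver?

349 Hz

The large building receives the sound from a moving source: f₁ = f₀ · v/(v + v_e) = 385 × 331/347 ≈ 367 Hz.
On the return leg the driver is a moving observer: f₂ = f₁ · (v − v_e)/v = 367 × 315/331 ≈ 349 Hz.
Equivalently f₂ = f₀ · (v − v_e)/(v + v_e).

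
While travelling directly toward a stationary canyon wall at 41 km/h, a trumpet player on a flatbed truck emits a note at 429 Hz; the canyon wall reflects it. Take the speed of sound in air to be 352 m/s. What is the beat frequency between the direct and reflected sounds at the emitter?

41 km/h = 11.39 m/s.
The canyon wall receives the sound from a moving source: f₁ = f₀ · v/(v − v_e) = 429 × 352/340.61 ≈ 443.3 Hz.
On the return leg the trumpet player on a flatbed truck is a moving observer: f₂ = f₁ · (v + v_e)/v = 443.3 × 363.39/352 ≈ 457.7 Hz.
Equivalently f₂ = f₀ · (v + v_e)/(v − v_e).
Beat against the emitted tone: |f₂ − f₀| = 2v_e·f₀/(v − v_e) = 2 × 11.39 × 429/340.61 ≈ 28.7 Hz.

28.7 Hz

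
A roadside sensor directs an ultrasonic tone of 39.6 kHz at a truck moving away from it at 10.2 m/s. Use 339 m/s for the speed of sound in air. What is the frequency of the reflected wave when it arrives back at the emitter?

At the truck (a moving observer), f₁ = f₀ · (v − u)/v = 39.6 × 328.8/339 ≈ 38.4 kHz.
On reflection it acts as a source moving away from the stationary detector: f₂ = f₁ · v/(v + u) = 38.4 × 339/349.2 ≈ 37.3 kHz.

37.3 kHz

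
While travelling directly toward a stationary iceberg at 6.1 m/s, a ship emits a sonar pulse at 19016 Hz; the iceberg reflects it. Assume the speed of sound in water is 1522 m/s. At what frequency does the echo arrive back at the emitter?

19169 Hz

The iceberg receives the sound from a moving source: f₁ = f₀ · v/(v − v_e) = 19016 × 1522/1515.9 ≈ 19093 Hz.
On the return leg the ship is a moving observer: f₂ = f₁ · (v + v_e)/v = 19093 × 1528.1/1522 ≈ 19169 Hz.
Equivalently f₂ = f₀ · (v + v_e)/(v − v_e).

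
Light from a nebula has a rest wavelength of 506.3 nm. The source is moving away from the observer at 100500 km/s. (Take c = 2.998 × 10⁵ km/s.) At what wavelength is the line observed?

717.5 nm

β = v/c = 100500/299800 = 0.3352.
Relativistic Doppler for wavelength: λ' = λ₀ · √((1 + β)/(1 − β)).
λ' = 506.3 × √(1.3352/0.6648) = 506.3 × 1.41723 ≈ 717.5 nm.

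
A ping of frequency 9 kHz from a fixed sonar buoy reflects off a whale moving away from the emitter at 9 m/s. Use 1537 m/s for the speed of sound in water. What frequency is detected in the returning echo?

At the whale (a moving observer), f₁ = f₀ · (v − u)/v = 9 × 1528/1537 ≈ 8.95 kHz.
On reflection it acts as a source moving away from the stationary detector: f₂ = f₁ · v/(v + u) = 8.95 × 1537/1546 ≈ 8.90 kHz.

8.90 kHz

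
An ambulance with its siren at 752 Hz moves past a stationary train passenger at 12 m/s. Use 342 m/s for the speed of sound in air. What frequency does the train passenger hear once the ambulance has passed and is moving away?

Receding: f₂ = f · v/(v + v_s) = 752 × 342/354 ≈ 727 Hz.

727 Hz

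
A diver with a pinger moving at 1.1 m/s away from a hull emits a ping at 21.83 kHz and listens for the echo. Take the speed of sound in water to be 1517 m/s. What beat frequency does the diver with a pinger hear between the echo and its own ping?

The hull receives the sound from a moving source: f₁ = f₀ · v/(v + v_e) = 21.83 × 1517/1518.1 ≈ 21.8142 kHz.
On the return leg the diver with a pinger is a moving observer: f₂ = f₁ · (v − v_e)/v = 21.8142 × 1515.9/1517 ≈ 21.7984 kHz.
Beat against the emitted tone (with f₀ = 21830 Hz): |f₂ − f₀| = 2v_e·f₀/(v + v_e) = 2 × 1.1 × 21830/1518.1 ≈ 31.6 Hz.

31.6 Hz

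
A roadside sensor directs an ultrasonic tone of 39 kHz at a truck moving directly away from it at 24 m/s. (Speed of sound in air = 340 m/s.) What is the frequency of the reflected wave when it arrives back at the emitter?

33.9 kHz

At the truck (a moving observer), f₁ = f₀ · (v − u)/v = 39 × 316/340 ≈ 36.2 kHz.
On reflection it acts as a source moving away from the stationary detector: f₂ = f₁ · v/(v + u) = 36.2 × 340/364 ≈ 33.9 kHz.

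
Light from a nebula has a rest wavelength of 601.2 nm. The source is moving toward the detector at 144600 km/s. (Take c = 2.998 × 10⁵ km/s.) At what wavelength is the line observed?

β = v/c = 144600/299800 = 0.4823.
Relativistic Doppler for wavelength: λ' = λ₀ · √((1 − β)/(1 + β)).
λ' = 601.2 × √(0.5177/1.4823) = 601.2 × 0.59096 ≈ 355.3 nm.

355.3 nm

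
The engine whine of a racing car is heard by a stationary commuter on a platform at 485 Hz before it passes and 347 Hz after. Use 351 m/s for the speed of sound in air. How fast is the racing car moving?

58 m/s

f₁/f₂ = (v + v_s)/(v − v_s), so v_s = v · (f₁ − f₂)/(f₁ + f₂).
v_s = 351 × (485 − 347)/(485 + 347) = 351 × 138/832 ≈ 58 m/s.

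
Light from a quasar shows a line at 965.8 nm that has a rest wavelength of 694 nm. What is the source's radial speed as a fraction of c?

λ'/λ₀ = 1.3916 > 1 (redshift), so the source is receding.
λ'/λ₀ = √((1 + β)/(1 − β)) for a receding source ⇒ β = (r² − 1)/(r² + 1) with r = λ'/λ₀.
β = (1.9367 − 1)/(1.9367 + 1) ≈ 0.319.

0.319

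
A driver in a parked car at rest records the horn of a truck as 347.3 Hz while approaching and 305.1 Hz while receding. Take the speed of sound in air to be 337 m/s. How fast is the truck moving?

21.8 m/s

f₁/f₂ = (v + v_s)/(v − v_s), so v_s = v · (f₁ − f₂)/(f₁ + f₂).
v_s = 337 × (347.3 − 305.1)/(347.3 + 305.1) = 337 × 42.2/652.4 ≈ 21.8 m/s.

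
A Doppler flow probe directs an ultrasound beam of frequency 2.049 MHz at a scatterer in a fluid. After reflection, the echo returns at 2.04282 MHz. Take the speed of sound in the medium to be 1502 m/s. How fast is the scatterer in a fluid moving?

2.27 m/s

Double Doppler shift off a moving reflector: f₂ = f₀ · (v + u)/(v − u) (u > 0 toward emitter).
Rearranging, u = v · (f₂ − f₀)/(f₂ + f₀) = 1502 × -0.00618/4.09182 ≈ -2.27 m/s.
So the scatterer in a fluid is moving at 2.27 m/s away from the emitter.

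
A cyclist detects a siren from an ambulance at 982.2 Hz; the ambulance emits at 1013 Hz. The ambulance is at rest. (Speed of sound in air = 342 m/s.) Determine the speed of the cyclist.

10.4 m/s

f' < f, so the cyclist is receding.
f' = f · (v − v_o)/v ⇒ v_o = v · |f'/f − 1|.
v_o = 342 × |982.2/1013 − 1| = 342 × 0.0304 ≈ 10.4 m/s.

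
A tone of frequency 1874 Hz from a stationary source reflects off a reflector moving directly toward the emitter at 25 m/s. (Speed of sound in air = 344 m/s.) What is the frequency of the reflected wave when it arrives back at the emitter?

2168 Hz

The reflector first receives the wave as a moving observer: f₁ = f₀ · (v + u)/v = 1874 × (344 + 25)/344 ≈ 2010 Hz.
The reflection then acts as a moving source: f₂ = f₁ · v/(v − u) ≈ 2168 Hz.
Equivalently f₂ = f₀ · (v + u)/(v − u).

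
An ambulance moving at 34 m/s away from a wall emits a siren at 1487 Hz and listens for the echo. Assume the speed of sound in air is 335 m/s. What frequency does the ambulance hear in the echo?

The wall receives the sound from a moving source: f₁ = f₀ · v/(v + v_e) = 1487 × 335/369 ≈ 1350 Hz.
On the return leg the ambulance is a moving observer: f₂ = f₁ · (v − v_e)/v = 1350 × 301/335 ≈ 1213 Hz.
Equivalently f₂ = f₀ · (v − v_e)/(v + v_e).

1213 Hz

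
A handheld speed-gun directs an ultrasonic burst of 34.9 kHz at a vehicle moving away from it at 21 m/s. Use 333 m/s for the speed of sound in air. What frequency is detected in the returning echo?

At the vehicle (a moving observer), f₁ = f₀ · (v − u)/v = 34.9 × 312/333 ≈ 32.7 kHz.
On reflection it acts as a source moving away from the stationary detector: f₂ = f₁ · v/(v + u) = 32.7 × 333/354 ≈ 30.8 kHz.

30.8 kHz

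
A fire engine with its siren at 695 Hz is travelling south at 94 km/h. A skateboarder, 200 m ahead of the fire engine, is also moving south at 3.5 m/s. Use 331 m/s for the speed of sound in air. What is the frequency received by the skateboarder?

94 km/h = 26.11 m/s.
The skateboarder is ahead, so the fire engine is moving toward it while the skateboarder is moving away from the fire engine.
Both move, so f' = f · (v − v_o)/(v − v_s).
f' = 695 × (331 − 3.5)/(331 − 26.11) = 695 × 327.5/304.89 ≈ 747 Hz.

747 Hz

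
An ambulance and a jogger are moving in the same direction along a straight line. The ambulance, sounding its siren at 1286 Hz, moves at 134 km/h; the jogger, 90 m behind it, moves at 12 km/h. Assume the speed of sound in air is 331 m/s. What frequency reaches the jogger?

1168 Hz

134 km/h = 37.22 m/s; 12 km/h = 3.333 m/s.
The jogger is behind, so the ambulance is moving away from it while the jogger is moving toward the ambulance.
Both move, so f' = f · (v + v_o)/(v + v_s).
f' = 1286 × (331 + 3.333)/(331 + 37.22) = 1286 × 334.33/368.22 ≈ 1168 Hz.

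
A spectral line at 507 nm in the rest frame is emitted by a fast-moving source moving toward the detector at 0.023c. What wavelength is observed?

Relativistic Doppler for wavelength: λ' = λ₀ · √((1 − β)/(1 + β)).
λ' = 507 × √(0.9770/1.0230) = 507 × 0.97726 ≈ 495.5 nm.

495.5 nm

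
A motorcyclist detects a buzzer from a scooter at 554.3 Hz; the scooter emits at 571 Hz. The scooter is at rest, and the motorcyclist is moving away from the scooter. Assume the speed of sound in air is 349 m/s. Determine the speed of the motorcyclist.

f' = f · (v − v_o)/v ⇒ v_o = v · |f'/f − 1|.
v_o = 349 × |554.3/571 − 1| = 349 × 0.02925 ≈ 10.2 m/s.

10.2 m/s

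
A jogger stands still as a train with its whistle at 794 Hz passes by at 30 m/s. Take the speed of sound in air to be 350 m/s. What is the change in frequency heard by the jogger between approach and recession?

137 Hz

Approaching: f₁ = f · v/(v − v_s) = 794 × 350/320 ≈ 868 Hz.
Receding: f₂ = f · v/(v + v_s) = 794 × 350/380 ≈ 731 Hz.
Drop: f₁ − f₂ = 2f·v·v_s/(v² − v_s²) = 2 × 794 × 350 × 30/(350² − 30²) ≈ 137 Hz.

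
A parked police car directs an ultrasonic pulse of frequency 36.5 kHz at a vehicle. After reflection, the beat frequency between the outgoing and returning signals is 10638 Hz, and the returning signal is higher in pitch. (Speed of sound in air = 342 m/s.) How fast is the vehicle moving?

Double Doppler shift off a moving reflector: f₂ = f₀ · (v + u)/(v − u) (u > 0 toward emitter).
Returning signal is higher, so f₂ = f₀ + Δf = 36500 + 10638 = 47138 Hz.
Rearranging, u = v · (f₂ − f₀)/(f₂ + f₀) = 342 × 10638/83638 ≈ 43 m/s.
So the vehicle is moving at 43 m/s toward the emitter.

43 m/s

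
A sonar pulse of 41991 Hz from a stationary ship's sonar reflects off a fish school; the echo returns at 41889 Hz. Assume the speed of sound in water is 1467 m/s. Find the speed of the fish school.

Double Doppler shift off a moving reflector: f₂ = f₀ · (v + u)/(v − u) (u > 0 toward emitter).
Rearranging, u = v · (f₂ − f₀)/(f₂ + f₀) = 1467 × -102/83880 ≈ -1.78 m/s.
So the fish school is moving at 1.78 m/s away from the emitter.

1.78 m/s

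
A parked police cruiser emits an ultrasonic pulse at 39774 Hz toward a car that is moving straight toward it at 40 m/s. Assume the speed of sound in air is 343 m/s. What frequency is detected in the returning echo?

50275 Hz

At the car (a moving observer), f₁ = f₀ · (v + u)/v = 39774 × 383/343 ≈ 44412 Hz.
The reflection then acts as a moving source: f₂ = f₁ · v/(v − u) ≈ 50275 Hz.
Equivalently f₂ = f₀ · (v + u)/(v − u).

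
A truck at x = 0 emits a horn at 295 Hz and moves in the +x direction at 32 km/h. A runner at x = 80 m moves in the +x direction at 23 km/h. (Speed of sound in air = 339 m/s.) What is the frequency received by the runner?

32 km/h = 8.889 m/s; 23 km/h = 6.389 m/s.
The observer lies on the +x side, so the source is heading toward the observer and the observer is heading away from the source.
Both move, so f' = f · (v − v_o)/(v − v_s).
f' = 295 × (339 − 6.389)/(339 − 8.889) = 295 × 332.61/330.11 ≈ 297 Hz.

297 Hz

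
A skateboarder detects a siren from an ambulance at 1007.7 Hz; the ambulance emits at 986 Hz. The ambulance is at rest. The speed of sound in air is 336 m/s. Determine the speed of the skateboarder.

7.4 m/s

f' > f, so the skateboarder is approaching.
f' = f · (v + v_o)/v ⇒ v_o = v · |f'/f − 1|.
v_o = 336 × |1007.7/986 − 1| = 336 × 0.02201 ≈ 7.4 m/s.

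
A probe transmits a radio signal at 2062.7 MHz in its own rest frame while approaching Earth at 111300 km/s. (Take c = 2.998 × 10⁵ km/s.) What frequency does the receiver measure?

β = v/c = 111300/299800 = 0.3712.
Relativistic Doppler for frequency: f' = f₀ · √((1 + β)/(1 − β)).
f' = 2062.7 × √(1.3712/0.6288) = 2062.7 × 1.47679 ≈ 3046.2 MHz.

3046.2 MHz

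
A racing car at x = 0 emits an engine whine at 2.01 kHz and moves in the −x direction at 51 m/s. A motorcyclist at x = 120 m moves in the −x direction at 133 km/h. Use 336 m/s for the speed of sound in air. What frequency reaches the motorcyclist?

133 km/h = 36.94 m/s.
The observer lies on the +x side, so the source is heading away from the observer and the observer is heading toward the source.
General Doppler shift: f' = f · (v + v_o)/(v + v_s).
f' = 2.01 × (336 + 36.94)/(336 + 51) = 2.01 × 372.94/387 ≈ 1.937 kHz.

1.937 kHz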